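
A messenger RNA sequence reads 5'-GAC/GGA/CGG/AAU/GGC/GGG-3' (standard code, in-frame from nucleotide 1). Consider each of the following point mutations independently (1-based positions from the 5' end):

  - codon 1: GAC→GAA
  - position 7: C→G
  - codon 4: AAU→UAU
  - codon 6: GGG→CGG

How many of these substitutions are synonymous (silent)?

Codon 1: GAC (Asp) → GAA (Glu) — missense.
Codon 3: CGG (Arg) → GGG (Gly) — missense.
Codon 4: AAU (Asn) → UAU (Tyr) — missense.
Codon 6: GGG (Gly) → CGG (Arg) — missense.
Synonymous: 0 of 4.

0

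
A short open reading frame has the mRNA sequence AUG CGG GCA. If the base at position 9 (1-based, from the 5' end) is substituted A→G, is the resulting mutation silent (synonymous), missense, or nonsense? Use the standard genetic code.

Position 9 falls in codon 3: GCA → Ala.
After the substitution the codon is GCG → Ala.
Both encode Ala, so the change is synonymous.

silent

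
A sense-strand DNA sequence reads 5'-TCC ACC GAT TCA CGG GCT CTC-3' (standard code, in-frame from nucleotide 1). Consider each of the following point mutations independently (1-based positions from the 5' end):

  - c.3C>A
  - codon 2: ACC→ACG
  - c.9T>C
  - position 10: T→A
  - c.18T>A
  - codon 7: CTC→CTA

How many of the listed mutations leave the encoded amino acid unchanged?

5

Codon 1: TCC (Ser) → TCA (Ser) — synonymous.
Codon 2: ACC (Thr) → ACG (Thr) — synonymous.
Codon 3: GAT (Asp) → GAC (Asp) — synonymous.
Codon 4: TCA (Ser) → ACA (Thr) — missense.
Codon 6: GCT (Ala) → GCA (Ala) — synonymous.
Codon 7: CTC (Leu) → CTA (Leu) — synonymous.
Synonymous: 5 of 6.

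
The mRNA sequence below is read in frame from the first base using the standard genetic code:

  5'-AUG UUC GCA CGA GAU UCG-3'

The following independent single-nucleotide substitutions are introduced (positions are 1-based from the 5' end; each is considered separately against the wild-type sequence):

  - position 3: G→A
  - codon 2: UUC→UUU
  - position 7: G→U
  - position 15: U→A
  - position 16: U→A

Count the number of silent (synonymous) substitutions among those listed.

Codon 1: AUG (Met) → AUA (Ile) — missense.
Codon 2: UUC (Phe) → UUU (Phe) — synonymous.
Codon 3: GCA (Ala) → UCA (Ser) — missense.
Codon 5: GAU (Asp) → GAA (Glu) — missense.
Codon 6: UCG (Ser) → ACG (Thr) — missense.
Synonymous: 1 of 5.

1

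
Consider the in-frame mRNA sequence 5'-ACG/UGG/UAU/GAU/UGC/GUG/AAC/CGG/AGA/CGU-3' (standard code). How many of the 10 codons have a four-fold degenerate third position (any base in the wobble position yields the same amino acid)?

Codon 1 ACG (Thr): third position 4-fold.
Codon 2 UGG (Trp): third position 1-fold.
Codon 3 UAU (Tyr): third position 2-fold.
Codon 4 GAU (Asp): third position 2-fold.
Codon 5 UGC (Cys): third position 2-fold.
Codon 6 GUG (Val): third position 4-fold.
Codon 7 AAC (Asn): third position 2-fold.
Codon 8 CGG (Arg): third position 4-fold.
Codon 9 AGA (Arg): third position 2-fold.
Codon 10 CGU (Arg): third position 4-fold.
Four-fold degenerate third positions: 4.

4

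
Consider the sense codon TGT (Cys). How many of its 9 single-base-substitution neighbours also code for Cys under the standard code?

Position 1: none → 0 synonymous.
Position 2: none → 0 synonymous.
Position 3: TGC → 1 synonymous.
Total: 0 + 0 + 1 = 1.

1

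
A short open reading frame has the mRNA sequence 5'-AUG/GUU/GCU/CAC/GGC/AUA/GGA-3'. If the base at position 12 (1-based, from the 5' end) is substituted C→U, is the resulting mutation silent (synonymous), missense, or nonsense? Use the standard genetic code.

Position 12 falls in codon 4: CAC → His.
After the substitution the codon is CAU → His.
Both encode His, so the change is synonymous.

silent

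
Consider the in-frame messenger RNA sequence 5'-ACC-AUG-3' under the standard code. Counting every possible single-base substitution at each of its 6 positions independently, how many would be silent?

Codon 1 (ACC, Thr): 3 synonymous substitutions.
Codon 2 (AUG, Met): 0 synonymous substitutions.
Total: 3 + 0 = 3.

3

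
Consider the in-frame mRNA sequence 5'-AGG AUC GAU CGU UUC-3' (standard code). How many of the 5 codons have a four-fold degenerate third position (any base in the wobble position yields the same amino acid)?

1

Codon 1 AGG (Arg): third position 2-fold.
Codon 2 AUC (Ile): third position 3-fold.
Codon 3 GAU (Asp): third position 2-fold.
Codon 4 CGU (Arg): third position 4-fold.
Codon 5 UUC (Phe): third position 2-fold.
Four-fold degenerate third positions: 1.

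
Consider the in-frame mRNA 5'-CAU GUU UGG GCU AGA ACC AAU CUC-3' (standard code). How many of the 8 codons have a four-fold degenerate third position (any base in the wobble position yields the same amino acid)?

4

Codon 1 CAU (His): third position 2-fold.
Codon 2 GUU (Val): third position 4-fold.
Codon 3 UGG (Trp): third position 1-fold.
Codon 4 GCU (Ala): third position 4-fold.
Codon 5 AGA (Arg): third position 2-fold.
Codon 6 ACC (Thr): third position 4-fold.
Codon 7 AAU (Asn): third position 2-fold.
Codon 8 CUC (Leu): third position 4-fold.
Four-fold degenerate third positions: 4.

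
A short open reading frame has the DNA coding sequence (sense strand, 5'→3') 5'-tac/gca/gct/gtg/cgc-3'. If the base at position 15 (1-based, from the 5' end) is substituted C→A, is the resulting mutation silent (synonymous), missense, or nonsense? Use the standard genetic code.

Position 15 falls in codon 5: CGC → Arg.
After the substitution the codon is CGA → Arg.
Both encode Arg, so the change is synonymous.

silent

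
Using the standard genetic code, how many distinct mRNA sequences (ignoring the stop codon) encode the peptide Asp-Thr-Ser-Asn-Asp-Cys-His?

768

Asp: 2 codons.
Thr: 4 codons.
Ser: 6 codons.
Asn: 2 codons.
Asp: 2 codons.
Cys: 2 codons.
His: 2 codons.
2 × 4 × 6 × 2 × 2 × 2 × 2 = 768.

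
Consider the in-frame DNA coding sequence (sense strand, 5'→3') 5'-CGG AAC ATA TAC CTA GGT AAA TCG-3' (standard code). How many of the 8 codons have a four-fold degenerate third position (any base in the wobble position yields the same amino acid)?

Codon 1 CGG (Arg): third position 4-fold.
Codon 2 AAC (Asn): third position 2-fold.
Codon 3 ATA (Ile): third position 3-fold.
Codon 4 TAC (Tyr): third position 2-fold.
Codon 5 CTA (Leu): third position 4-fold.
Codon 6 GGT (Gly): third position 4-fold.
Codon 7 AAA (Lys): third position 2-fold.
Codon 8 TCG (Ser): third position 4-fold.
Four-fold degenerate third positions: 4.

4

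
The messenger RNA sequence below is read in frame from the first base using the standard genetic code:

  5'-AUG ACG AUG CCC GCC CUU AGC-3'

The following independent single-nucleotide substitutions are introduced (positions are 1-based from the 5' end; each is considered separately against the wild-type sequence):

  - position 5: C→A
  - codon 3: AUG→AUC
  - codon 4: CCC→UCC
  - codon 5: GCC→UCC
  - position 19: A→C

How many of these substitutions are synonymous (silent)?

Codon 2: ACG (Thr) → AAG (Lys) — missense.
Codon 3: AUG (Met) → AUC (Ile) — missense.
Codon 4: CCC (Pro) → UCC (Ser) — missense.
Codon 5: GCC (Ala) → UCC (Ser) — missense.
Codon 7: AGC (Ser) → CGC (Arg) — missense.
Synonymous: 0 of 5.

0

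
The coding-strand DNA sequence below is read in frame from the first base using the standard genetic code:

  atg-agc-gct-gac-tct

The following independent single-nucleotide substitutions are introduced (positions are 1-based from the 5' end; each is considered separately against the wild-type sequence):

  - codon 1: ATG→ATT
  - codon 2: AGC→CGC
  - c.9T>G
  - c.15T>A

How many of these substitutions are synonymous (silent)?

2

Codon 1: ATG (Met) → ATT (Ile) — missense.
Codon 2: AGC (Ser) → CGC (Arg) — missense.
Codon 3: GCT (Ala) → GCG (Ala) — synonymous.
Codon 5: TCT (Ser) → TCA (Ser) — synonymous.
Synonymous: 2 of 4.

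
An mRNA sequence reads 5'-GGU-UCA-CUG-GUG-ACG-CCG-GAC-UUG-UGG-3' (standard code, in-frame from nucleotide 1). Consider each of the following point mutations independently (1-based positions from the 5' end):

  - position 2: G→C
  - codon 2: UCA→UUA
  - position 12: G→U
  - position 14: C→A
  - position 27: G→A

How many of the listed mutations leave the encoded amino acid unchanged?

1

Codon 1: GGU (Gly) → GCU (Ala) — missense.
Codon 2: UCA (Ser) → UUA (Leu) — missense.
Codon 4: GUG (Val) → GUU (Val) — synonymous.
Codon 5: ACG (Thr) → AAG (Lys) — missense.
Codon 9: UGG (Trp) → UGA (Stop) — nonsense.
Synonymous: 1 of 5.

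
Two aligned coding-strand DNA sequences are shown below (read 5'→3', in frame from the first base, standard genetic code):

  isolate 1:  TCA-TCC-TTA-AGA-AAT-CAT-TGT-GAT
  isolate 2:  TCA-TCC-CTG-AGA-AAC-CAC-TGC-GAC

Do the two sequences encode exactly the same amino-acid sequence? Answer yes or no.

Codon 1: TCA Ser / TCA Ser — identical.
Codon 2: TCC Ser / TCC Ser — identical.
Codon 3: TTA Leu / CTG Leu — synonymous.
Codon 4: AGA Arg / AGA Arg — identical.
Codon 5: AAT Asn / AAC Asn — synonymous.
Codon 6: CAT His / CAC His — synonymous.
Codon 7: TGT Cys / TGC Cys — synonymous.
Codon 8: GAT Asp / GAC Asp — synonymous.
Nonsynonymous differences: 0 → same protein.

yes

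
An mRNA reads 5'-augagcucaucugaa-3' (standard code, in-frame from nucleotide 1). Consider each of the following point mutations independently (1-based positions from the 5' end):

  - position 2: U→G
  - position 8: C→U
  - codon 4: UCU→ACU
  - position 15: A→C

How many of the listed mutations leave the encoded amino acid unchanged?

0

Codon 1: AUG (Met) → AGG (Arg) — missense.
Codon 3: UCA (Ser) → UUA (Leu) — missense.
Codon 4: UCU (Ser) → ACU (Thr) — missense.
Codon 5: GAA (Glu) → GAC (Asp) — missense.
Synonymous: 0 of 4.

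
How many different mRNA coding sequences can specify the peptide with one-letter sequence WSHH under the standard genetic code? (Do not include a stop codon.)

Trp: 1 codon.
Ser: 6 codons.
His: 2 codons.
His: 2 codons.
1 × 6 × 2 × 2 = 24.

24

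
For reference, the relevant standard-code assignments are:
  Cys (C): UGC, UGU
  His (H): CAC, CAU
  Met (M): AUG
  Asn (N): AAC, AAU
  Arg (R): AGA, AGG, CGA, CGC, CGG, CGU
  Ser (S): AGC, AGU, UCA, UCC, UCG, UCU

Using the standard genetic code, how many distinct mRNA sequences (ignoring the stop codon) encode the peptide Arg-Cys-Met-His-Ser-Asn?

Arg: 6 codons.
Cys: 2 codons.
Met: 1 codon.
His: 2 codons.
Ser: 6 codons.
Asn: 2 codons.
6 × 2 × 1 × 2 × 6 × 2 = 288.

288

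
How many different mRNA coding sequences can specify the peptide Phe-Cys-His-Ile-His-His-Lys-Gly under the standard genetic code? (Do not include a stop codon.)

768

Phe: 2 codons.
Cys: 2 codons.
His: 2 codons.
Ile: 3 codons.
His: 2 codons.
His: 2 codons.
Lys: 2 codons.
Gly: 4 codons.
2 × 2 × 2 × 3 × 2 × 2 × 2 × 4 = 768.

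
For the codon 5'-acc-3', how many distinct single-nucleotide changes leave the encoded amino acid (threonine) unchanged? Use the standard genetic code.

3

Position 1: none → 0 synonymous.
Position 2: none → 0 synonymous.
Position 3: ACU, ACA, ACG → 3 synonymous.
Total: 0 + 0 + 3 = 3.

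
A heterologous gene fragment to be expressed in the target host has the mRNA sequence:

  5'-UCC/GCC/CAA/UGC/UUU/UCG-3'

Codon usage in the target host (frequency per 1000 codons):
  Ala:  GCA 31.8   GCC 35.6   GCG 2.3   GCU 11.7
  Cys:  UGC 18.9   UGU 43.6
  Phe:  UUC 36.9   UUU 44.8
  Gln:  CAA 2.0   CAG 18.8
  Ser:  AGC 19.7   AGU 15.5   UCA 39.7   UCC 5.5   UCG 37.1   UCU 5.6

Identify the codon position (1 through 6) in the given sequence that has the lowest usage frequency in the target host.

3

Codon 1 UCC (Ser): 5.5 per 1000.
Codon 2 GCC (Ala): 35.6 per 1000.
Codon 3 CAA (Gln): 2.0 per 1000.
Codon 4 UGC (Cys): 18.9 per 1000.
Codon 5 UUU (Phe): 44.8 per 1000.
Codon 6 UCG (Ser): 37.1 per 1000.
Lowest frequency is 2.0 at codon 3.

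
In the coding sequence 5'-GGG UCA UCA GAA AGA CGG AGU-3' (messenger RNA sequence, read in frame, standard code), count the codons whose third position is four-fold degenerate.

4

Codon 1 GGG (Gly): third position 4-fold.
Codon 2 UCA (Ser): third position 4-fold.
Codon 3 UCA (Ser): third position 4-fold.
Codon 4 GAA (Glu): third position 2-fold.
Codon 5 AGA (Arg): third position 2-fold.
Codon 6 CGG (Arg): third position 4-fold.
Codon 7 AGU (Ser): third position 2-fold.
Four-fold degenerate third positions: 4.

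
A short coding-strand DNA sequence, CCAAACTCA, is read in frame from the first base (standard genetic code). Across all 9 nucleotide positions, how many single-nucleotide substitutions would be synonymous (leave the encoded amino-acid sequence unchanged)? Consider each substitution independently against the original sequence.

Codon 1 (CCA, Pro): 3 synonymous substitutions.
Codon 2 (AAC, Asn): 1 synonymous substitution.
Codon 3 (TCA, Ser): 3 synonymous substitutions.
Total: 3 + 1 + 3 = 7.

7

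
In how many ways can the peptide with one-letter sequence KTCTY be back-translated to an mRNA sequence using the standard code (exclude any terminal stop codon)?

Lys: 2 codons.
Thr: 4 codons.
Cys: 2 codons.
Thr: 4 codons.
Tyr: 2 codons.
2 × 4 × 2 × 4 × 2 = 128.

128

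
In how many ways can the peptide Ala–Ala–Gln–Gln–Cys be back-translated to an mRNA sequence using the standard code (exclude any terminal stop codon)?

Ala: 4 codons.
Ala: 4 codons.
Gln: 2 codons.
Gln: 2 codons.
Cys: 2 codons.
4 × 4 × 2 × 2 × 2 = 128.

128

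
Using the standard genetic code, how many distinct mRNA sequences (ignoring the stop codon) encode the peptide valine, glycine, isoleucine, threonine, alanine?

Val: 4 codons.
Gly: 4 codons.
Ile: 3 codons.
Thr: 4 codons.
Ala: 4 codons.
4 × 4 × 3 × 4 × 4 = 768.

768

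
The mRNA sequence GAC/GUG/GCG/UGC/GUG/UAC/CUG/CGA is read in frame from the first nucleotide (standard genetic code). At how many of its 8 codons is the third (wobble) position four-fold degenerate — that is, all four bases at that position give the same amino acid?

5

Codon 1 GAC (Asp): third position 2-fold.
Codon 2 GUG (Val): third position 4-fold.
Codon 3 GCG (Ala): third position 4-fold.
Codon 4 UGC (Cys): third position 2-fold.
Codon 5 GUG (Val): third position 4-fold.
Codon 6 UAC (Tyr): third position 2-fold.
Codon 7 CUG (Leu): third position 4-fold.
Codon 8 CGA (Arg): third position 4-fold.
Four-fold degenerate third positions: 5.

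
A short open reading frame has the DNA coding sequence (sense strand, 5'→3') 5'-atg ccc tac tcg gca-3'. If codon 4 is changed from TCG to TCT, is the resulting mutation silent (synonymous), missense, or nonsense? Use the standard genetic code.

silent

Position 12 falls in codon 4: TCG → Ser.
After the substitution the codon is TCT → Ser.
Both encode Ser, so the change is synonymous.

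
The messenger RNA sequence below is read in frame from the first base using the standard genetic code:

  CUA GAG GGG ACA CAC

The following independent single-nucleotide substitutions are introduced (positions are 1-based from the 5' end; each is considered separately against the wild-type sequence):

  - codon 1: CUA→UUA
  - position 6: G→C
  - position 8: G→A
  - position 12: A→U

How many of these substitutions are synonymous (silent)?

2

Codon 1: CUA (Leu) → UUA (Leu) — synonymous.
Codon 2: GAG (Glu) → GAC (Asp) — missense.
Codon 3: GGG (Gly) → GAG (Glu) — missense.
Codon 4: ACA (Thr) → ACU (Thr) — synonymous.
Synonymous: 2 of 4.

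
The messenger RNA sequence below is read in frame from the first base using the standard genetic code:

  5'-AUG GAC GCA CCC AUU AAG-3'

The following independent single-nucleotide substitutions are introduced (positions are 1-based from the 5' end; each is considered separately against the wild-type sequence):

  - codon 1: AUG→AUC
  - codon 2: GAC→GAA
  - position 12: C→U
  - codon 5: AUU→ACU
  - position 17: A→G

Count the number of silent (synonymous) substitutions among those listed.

Codon 1: AUG (Met) → AUC (Ile) — missense.
Codon 2: GAC (Asp) → GAA (Glu) — missense.
Codon 4: CCC (Pro) → CCU (Pro) — synonymous.
Codon 5: AUU (Ile) → ACU (Thr) — missense.
Codon 6: AAG (Lys) → AGG (Arg) — missense.
Synonymous: 1 of 5.

1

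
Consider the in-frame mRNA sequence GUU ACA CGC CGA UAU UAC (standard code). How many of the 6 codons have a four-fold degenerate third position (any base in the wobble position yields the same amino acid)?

4

Codon 1 GUU (Val): third position 4-fold.
Codon 2 ACA (Thr): third position 4-fold.
Codon 3 CGC (Arg): third position 4-fold.
Codon 4 CGA (Arg): third position 4-fold.
Codon 5 UAU (Tyr): third position 2-fold.
Codon 6 UAC (Tyr): third position 2-fold.
Four-fold degenerate third positions: 4.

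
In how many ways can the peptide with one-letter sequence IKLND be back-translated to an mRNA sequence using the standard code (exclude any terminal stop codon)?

144

Ile: 3 codons.
Lys: 2 codons.
Leu: 6 codons.
Asn: 2 codons.
Asp: 2 codons.
3 × 2 × 6 × 2 × 2 = 144.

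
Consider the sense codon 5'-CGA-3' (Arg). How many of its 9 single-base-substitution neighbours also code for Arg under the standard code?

4

Position 1: AGA → 1 synonymous.
Position 2: none → 0 synonymous.
Position 3: CGU, CGC, CGG → 3 synonymous.
Total: 1 + 0 + 3 = 4.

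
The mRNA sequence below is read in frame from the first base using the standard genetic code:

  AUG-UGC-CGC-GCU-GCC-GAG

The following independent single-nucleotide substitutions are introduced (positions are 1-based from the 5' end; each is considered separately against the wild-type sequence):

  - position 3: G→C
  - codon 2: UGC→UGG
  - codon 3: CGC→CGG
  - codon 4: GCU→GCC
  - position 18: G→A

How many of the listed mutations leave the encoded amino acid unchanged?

Codon 1: AUG (Met) → AUC (Ile) — missense.
Codon 2: UGC (Cys) → UGG (Trp) — missense.
Codon 3: CGC (Arg) → CGG (Arg) — synonymous.
Codon 4: GCU (Ala) → GCC (Ala) — synonymous.
Codon 6: GAG (Glu) → GAA (Glu) — synonymous.
Synonymous: 3 of 5.

3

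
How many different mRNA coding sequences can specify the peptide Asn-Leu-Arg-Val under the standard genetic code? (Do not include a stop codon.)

288

Asn: 2 codons.
Leu: 6 codons.
Arg: 6 codons.
Val: 4 codons.
2 × 6 × 6 × 4 = 288.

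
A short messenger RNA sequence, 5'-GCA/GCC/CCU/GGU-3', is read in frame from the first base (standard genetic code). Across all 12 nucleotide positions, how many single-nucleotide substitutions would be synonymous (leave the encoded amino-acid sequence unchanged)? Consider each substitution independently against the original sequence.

12

Codon 1 (GCA, Ala): 3 synonymous substitutions.
Codon 2 (GCC, Ala): 3 synonymous substitutions.
Codon 3 (CCU, Pro): 3 synonymous substitutions.
Codon 4 (GGU, Gly): 3 synonymous substitutions.
Total: 3 + 3 + 3 + 3 = 12.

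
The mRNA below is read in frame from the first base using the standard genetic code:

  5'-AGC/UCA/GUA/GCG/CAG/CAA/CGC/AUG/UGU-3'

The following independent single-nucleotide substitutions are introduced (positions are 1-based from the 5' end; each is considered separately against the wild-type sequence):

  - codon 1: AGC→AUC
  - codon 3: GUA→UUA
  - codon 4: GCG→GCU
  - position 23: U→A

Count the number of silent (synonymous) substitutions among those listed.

Codon 1: AGC (Ser) → AUC (Ile) — missense.
Codon 3: GUA (Val) → UUA (Leu) — missense.
Codon 4: GCG (Ala) → GCU (Ala) — synonymous.
Codon 8: AUG (Met) → AAG (Lys) — missense.
Synonymous: 1 of 4.

1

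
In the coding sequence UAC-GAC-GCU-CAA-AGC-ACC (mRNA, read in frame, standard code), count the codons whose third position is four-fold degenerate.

2

Codon 1 UAC (Tyr): third position 2-fold.
Codon 2 GAC (Asp): third position 2-fold.
Codon 3 GCU (Ala): third position 4-fold.
Codon 4 CAA (Gln): third position 2-fold.
Codon 5 AGC (Ser): third position 2-fold.
Codon 6 ACC (Thr): third position 4-fold.
Four-fold degenerate third positions: 2.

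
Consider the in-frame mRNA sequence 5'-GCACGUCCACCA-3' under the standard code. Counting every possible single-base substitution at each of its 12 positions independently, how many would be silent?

Codon 1 (GCA, Ala): 3 synonymous substitutions.
Codon 2 (CGU, Arg): 3 synonymous substitutions.
Codon 3 (CCA, Pro): 3 synonymous substitutions.
Codon 4 (CCA, Pro): 3 synonymous substitutions.
Total: 3 + 3 + 3 + 3 = 12.

12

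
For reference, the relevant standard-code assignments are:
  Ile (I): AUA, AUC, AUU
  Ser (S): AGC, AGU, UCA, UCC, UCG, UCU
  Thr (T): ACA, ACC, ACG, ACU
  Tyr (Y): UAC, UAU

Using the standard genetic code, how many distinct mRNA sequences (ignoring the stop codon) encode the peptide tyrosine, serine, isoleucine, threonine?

Tyr: 2 codons.
Ser: 6 codons.
Ile: 3 codons.
Thr: 4 codons.
2 × 6 × 3 × 4 = 144.

144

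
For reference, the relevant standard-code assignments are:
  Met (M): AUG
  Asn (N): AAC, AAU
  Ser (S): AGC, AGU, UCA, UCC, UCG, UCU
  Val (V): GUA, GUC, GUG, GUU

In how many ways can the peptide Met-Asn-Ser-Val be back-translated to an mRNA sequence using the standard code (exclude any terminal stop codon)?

Met: 1 codon.
Asn: 2 codons.
Ser: 6 codons.
Val: 4 codons.
1 × 2 × 6 × 4 = 48.

48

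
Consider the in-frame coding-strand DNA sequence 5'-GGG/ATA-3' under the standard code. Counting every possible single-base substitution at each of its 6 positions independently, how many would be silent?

Codon 1 (GGG, Gly): 3 synonymous substitutions.
Codon 2 (ATA, Ile): 2 synonymous substitutions.
Total: 3 + 2 = 5.

5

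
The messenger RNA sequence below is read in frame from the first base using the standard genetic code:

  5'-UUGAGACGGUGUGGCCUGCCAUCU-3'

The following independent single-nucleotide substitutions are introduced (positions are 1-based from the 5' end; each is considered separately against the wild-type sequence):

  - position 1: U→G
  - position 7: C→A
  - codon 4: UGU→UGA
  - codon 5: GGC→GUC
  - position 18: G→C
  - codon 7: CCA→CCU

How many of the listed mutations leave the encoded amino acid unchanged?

Codon 1: UUG (Leu) → GUG (Val) — missense.
Codon 3: CGG (Arg) → AGG (Arg) — synonymous.
Codon 4: UGU (Cys) → UGA (Stop) — nonsense.
Codon 5: GGC (Gly) → GUC (Val) — missense.
Codon 6: CUG (Leu) → CUC (Leu) — synonymous.
Codon 7: CCA (Pro) → CCU (Pro) — synonymous.
Synonymous: 3 of 6.

3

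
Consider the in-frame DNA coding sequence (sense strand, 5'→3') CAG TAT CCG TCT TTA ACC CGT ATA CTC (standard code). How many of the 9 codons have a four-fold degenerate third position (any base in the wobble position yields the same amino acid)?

5

Codon 1 CAG (Gln): third position 2-fold.
Codon 2 TAT (Tyr): third position 2-fold.
Codon 3 CCG (Pro): third position 4-fold.
Codon 4 TCT (Ser): third position 4-fold.
Codon 5 TTA (Leu): third position 2-fold.
Codon 6 ACC (Thr): third position 4-fold.
Codon 7 CGT (Arg): third position 4-fold.
Codon 8 ATA (Ile): third position 3-fold.
Codon 9 CTC (Leu): third position 4-fold.
Four-fold degenerate third positions: 5.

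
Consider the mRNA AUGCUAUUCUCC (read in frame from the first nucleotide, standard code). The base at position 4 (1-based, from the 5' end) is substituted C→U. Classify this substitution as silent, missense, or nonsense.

silent

Position 4 falls in codon 2: CUA → Leu.
After the substitution the codon is UUA → Leu.
Both encode Leu, so the change is synonymous.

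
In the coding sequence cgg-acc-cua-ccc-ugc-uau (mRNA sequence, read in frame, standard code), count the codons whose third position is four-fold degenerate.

4

Codon 1 CGG (Arg): third position 4-fold.
Codon 2 ACC (Thr): third position 4-fold.
Codon 3 CUA (Leu): third position 4-fold.
Codon 4 CCC (Pro): third position 4-fold.
Codon 5 UGC (Cys): third position 2-fold.
Codon 6 UAU (Tyr): third position 2-fold.
Four-fold degenerate third positions: 4.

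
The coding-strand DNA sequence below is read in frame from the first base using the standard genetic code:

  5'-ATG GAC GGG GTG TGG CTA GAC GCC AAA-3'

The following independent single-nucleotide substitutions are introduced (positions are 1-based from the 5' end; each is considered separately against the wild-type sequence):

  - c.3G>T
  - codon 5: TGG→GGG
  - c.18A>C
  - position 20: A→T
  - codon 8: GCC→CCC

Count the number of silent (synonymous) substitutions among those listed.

1

Codon 1: ATG (Met) → ATT (Ile) — missense.
Codon 5: TGG (Trp) → GGG (Gly) — missense.
Codon 6: CTA (Leu) → CTC (Leu) — synonymous.
Codon 7: GAC (Asp) → GTC (Val) — missense.
Codon 8: GCC (Ala) → CCC (Pro) — missense.
Synonymous: 1 of 5.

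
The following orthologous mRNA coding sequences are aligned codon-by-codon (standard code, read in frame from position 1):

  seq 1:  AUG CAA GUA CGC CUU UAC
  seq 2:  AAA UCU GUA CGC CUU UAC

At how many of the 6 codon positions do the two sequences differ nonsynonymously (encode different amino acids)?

Codon 1: AUG Met / AAA Lys — nonsynonymous.
Codon 2: CAA Gln / UCU Ser — nonsynonymous.
Codon 3: GUA Val / GUA Val — identical.
Codon 4: CGC Arg / CGC Arg — identical.
Codon 5: CUU Leu / CUU Leu — identical.
Codon 6: UAC Tyr / UAC Tyr — identical.
Nonsynonymous differences: 2.

2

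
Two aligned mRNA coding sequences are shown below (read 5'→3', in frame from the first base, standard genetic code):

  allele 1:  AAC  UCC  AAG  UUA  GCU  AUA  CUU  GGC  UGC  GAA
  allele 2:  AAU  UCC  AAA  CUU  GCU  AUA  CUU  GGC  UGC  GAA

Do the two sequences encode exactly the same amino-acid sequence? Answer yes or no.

yes

Codon 1: AAC Asn / AAU Asn — synonymous.
Codon 2: UCC Ser / UCC Ser — identical.
Codon 3: AAG Lys / AAA Lys — synonymous.
Codon 4: UUA Leu / CUU Leu — synonymous.
Codon 5: GCU Ala / GCU Ala — identical.
Codon 6: AUA Ile / AUA Ile — identical.
Codon 7: CUU Leu / CUU Leu — identical.
Codon 8: GGC Gly / GGC Gly — identical.
Codon 9: UGC Cys / UGC Cys — identical.
Codon 10: GAA Glu / GAA Glu — identical.
Nonsynonymous differences: 0 → same protein.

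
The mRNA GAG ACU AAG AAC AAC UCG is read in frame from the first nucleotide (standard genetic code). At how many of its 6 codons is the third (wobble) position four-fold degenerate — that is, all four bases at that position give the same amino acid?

2

Codon 1 GAG (Glu): third position 2-fold.
Codon 2 ACU (Thr): third position 4-fold.
Codon 3 AAG (Lys): third position 2-fold.
Codon 4 AAC (Asn): third position 2-fold.
Codon 5 AAC (Asn): third position 2-fold.
Codon 6 UCG (Ser): third position 4-fold.
Four-fold degenerate third positions: 2.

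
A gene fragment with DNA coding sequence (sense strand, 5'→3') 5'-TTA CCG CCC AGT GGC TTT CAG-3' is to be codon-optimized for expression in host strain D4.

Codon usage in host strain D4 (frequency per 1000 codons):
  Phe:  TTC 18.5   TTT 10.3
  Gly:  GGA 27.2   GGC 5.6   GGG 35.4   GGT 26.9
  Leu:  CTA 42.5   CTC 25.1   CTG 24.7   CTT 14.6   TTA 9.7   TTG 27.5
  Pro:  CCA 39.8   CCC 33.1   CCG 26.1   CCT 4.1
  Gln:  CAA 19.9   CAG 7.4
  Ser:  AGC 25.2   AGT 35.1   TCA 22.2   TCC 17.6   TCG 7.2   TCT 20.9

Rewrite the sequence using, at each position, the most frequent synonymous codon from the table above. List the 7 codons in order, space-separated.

CTA CCA CCA AGT GGG TTC CAA

Codon 1 (Leu): best is CTA at 42.5.
Codon 2 (Pro): best is CCA at 39.8.
Codon 3 (Pro): best is CCA at 39.8.
Codon 4 (Ser): best is AGT at 35.1.
Codon 5 (Gly): best is GGG at 35.4.
Codon 6 (Phe): best is TTC at 18.5.
Codon 7 (Gln): best is CAA at 19.9.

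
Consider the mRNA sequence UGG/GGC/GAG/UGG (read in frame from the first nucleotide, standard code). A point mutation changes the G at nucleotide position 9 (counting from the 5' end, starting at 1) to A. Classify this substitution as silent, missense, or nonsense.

silent

Position 9 falls in codon 3: GAG → Glu.
After the substitution the codon is GAA → Glu.
Both encode Glu, so the change is synonymous.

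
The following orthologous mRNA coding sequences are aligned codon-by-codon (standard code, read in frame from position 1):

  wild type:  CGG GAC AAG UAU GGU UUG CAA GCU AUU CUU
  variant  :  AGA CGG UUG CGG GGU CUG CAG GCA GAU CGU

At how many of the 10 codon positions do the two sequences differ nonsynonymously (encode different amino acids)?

5

Codon 1: CGG Arg / AGA Arg — synonymous.
Codon 2: GAC Asp / CGG Arg — nonsynonymous.
Codon 3: AAG Lys / UUG Leu — nonsynonymous.
Codon 4: UAU Tyr / CGG Arg — nonsynonymous.
Codon 5: GGU Gly / GGU Gly — identical.
Codon 6: UUG Leu / CUG Leu — synonymous.
Codon 7: CAA Gln / CAG Gln — synonymous.
Codon 8: GCU Ala / GCA Ala — synonymous.
Codon 9: AUU Ile / GAU Asp — nonsynonymous.
Codon 10: CUU Leu / CGU Arg — nonsynonymous.
Nonsynonymous differences: 5.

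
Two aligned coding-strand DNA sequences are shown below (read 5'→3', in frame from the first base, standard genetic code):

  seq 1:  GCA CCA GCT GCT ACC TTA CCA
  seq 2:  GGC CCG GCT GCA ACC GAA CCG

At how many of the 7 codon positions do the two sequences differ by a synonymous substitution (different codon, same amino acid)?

3

Codon 1: GCA Ala / GGC Gly — nonsynonymous.
Codon 2: CCA Pro / CCG Pro — synonymous.
Codon 3: GCT Ala / GCT Ala — identical.
Codon 4: GCT Ala / GCA Ala — synonymous.
Codon 5: ACC Thr / ACC Thr — identical.
Codon 6: TTA Leu / GAA Glu — nonsynonymous.
Codon 7: CCA Pro / CCG Pro — synonymous.
Synonymous differences: 3.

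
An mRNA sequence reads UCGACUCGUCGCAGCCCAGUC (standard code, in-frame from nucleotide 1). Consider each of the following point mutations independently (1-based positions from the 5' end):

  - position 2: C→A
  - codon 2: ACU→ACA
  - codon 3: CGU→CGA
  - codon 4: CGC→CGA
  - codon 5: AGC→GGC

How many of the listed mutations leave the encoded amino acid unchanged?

3

Codon 1: UCG (Ser) → UAG (Stop) — nonsense.
Codon 2: ACU (Thr) → ACA (Thr) — synonymous.
Codon 3: CGU (Arg) → CGA (Arg) — synonymous.
Codon 4: CGC (Arg) → CGA (Arg) — synonymous.
Codon 5: AGC (Ser) → GGC (Gly) — missense.
Synonymous: 3 of 5.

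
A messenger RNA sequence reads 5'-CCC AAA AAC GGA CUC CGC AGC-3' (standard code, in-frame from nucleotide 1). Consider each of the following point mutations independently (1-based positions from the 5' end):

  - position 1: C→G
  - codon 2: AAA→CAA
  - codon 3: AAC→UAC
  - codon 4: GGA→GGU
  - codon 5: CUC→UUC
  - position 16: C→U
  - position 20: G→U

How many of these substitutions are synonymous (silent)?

Codon 1: CCC (Pro) → GCC (Ala) — missense.
Codon 2: AAA (Lys) → CAA (Gln) — missense.
Codon 3: AAC (Asn) → UAC (Tyr) — missense.
Codon 4: GGA (Gly) → GGU (Gly) — synonymous.
Codon 5: CUC (Leu) → UUC (Phe) — missense.
Codon 6: CGC (Arg) → UGC (Cys) — missense.
Codon 7: AGC (Ser) → AUC (Ile) — missense.
Synonymous: 1 of 7.

1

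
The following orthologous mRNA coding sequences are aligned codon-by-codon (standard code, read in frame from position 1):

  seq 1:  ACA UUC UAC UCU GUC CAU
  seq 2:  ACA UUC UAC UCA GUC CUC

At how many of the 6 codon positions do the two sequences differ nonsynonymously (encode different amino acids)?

1

Codon 1: ACA Thr / ACA Thr — identical.
Codon 2: UUC Phe / UUC Phe — identical.
Codon 3: UAC Tyr / UAC Tyr — identical.
Codon 4: UCU Ser / UCA Ser — synonymous.
Codon 5: GUC Val / GUC Val — identical.
Codon 6: CAU His / CUC Leu — nonsynonymous.
Nonsynonymous differences: 1.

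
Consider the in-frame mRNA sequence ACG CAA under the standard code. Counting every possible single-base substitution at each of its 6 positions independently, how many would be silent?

4

Codon 1 (ACG, Thr): 3 synonymous substitutions.
Codon 2 (CAA, Gln): 1 synonymous substitution.
Total: 3 + 1 = 4.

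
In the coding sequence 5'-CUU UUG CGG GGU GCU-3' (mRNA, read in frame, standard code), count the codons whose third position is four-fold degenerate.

4

Codon 1 CUU (Leu): third position 4-fold.
Codon 2 UUG (Leu): third position 2-fold.
Codon 3 CGG (Arg): third position 4-fold.
Codon 4 GGU (Gly): third position 4-fold.
Codon 5 GCU (Ala): third position 4-fold.
Four-fold degenerate third positions: 4.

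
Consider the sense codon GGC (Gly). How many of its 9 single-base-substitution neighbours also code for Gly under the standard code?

3

Position 1: none → 0 synonymous.
Position 2: none → 0 synonymous.
Position 3: GGU, GGA, GGG → 3 synonymous.
Total: 0 + 0 + 3 = 3.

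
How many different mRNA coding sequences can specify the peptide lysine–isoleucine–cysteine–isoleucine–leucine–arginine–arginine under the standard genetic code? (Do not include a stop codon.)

7776

Lys: 2 codons.
Ile: 3 codons.
Cys: 2 codons.
Ile: 3 codons.
Leu: 6 codons.
Arg: 6 codons.
Arg: 6 codons.
2 × 3 × 2 × 3 × 6 × 6 × 6 = 7776.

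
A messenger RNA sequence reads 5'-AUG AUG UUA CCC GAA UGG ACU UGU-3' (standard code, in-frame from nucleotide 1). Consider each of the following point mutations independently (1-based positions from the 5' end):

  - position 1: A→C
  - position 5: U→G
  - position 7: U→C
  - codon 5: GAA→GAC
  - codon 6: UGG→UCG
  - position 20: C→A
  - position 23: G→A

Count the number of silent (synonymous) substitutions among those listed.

Codon 1: AUG (Met) → CUG (Leu) — missense.
Codon 2: AUG (Met) → AGG (Arg) — missense.
Codon 3: UUA (Leu) → CUA (Leu) — synonymous.
Codon 5: GAA (Glu) → GAC (Asp) — missense.
Codon 6: UGG (Trp) → UCG (Ser) — missense.
Codon 7: ACU (Thr) → AAU (Asn) — missense.
Codon 8: UGU (Cys) → UAU (Tyr) — missense.
Synonymous: 1 of 7.

1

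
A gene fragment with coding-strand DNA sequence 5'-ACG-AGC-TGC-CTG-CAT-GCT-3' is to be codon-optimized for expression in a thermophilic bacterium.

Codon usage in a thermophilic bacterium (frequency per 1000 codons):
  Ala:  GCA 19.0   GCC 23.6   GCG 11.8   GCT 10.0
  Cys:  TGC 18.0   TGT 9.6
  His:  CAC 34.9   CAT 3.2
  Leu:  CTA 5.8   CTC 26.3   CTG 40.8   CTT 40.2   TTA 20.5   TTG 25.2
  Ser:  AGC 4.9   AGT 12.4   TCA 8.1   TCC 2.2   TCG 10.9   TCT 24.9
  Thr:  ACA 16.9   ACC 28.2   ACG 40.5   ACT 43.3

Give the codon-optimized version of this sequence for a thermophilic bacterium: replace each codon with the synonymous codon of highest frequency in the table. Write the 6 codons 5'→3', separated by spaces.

Codon 1 (Thr): best is ACT at 43.3.
Codon 2 (Ser): best is TCT at 24.9.
Codon 3 (Cys): best is TGC at 18.0.
Codon 4 (Leu): best is CTG at 40.8.
Codon 5 (His): best is CAC at 34.9.
Codon 6 (Ala): best is GCC at 23.6.

ACT TCT TGC CTG CAC GCC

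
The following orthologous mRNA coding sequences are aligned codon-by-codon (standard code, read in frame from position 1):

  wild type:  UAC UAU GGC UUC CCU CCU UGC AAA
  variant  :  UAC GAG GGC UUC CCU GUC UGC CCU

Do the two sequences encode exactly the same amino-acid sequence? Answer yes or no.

no

Codon 1: UAC Tyr / UAC Tyr — identical.
Codon 2: UAU Tyr / GAG Glu — nonsynonymous.
Codon 3: GGC Gly / GGC Gly — identical.
Codon 4: UUC Phe / UUC Phe — identical.
Codon 5: CCU Pro / CCU Pro — identical.
Codon 6: CCU Pro / GUC Val — nonsynonymous.
Codon 7: UGC Cys / UGC Cys — identical.
Codon 8: AAA Lys / CCU Pro — nonsynonymous.
Nonsynonymous differences: 3 → different protein.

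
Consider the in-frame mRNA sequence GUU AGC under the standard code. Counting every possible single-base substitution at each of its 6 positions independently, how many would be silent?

4

Codon 1 (GUU, Val): 3 synonymous substitutions.
Codon 2 (AGC, Ser): 1 synonymous substitution.
Total: 3 + 1 = 4.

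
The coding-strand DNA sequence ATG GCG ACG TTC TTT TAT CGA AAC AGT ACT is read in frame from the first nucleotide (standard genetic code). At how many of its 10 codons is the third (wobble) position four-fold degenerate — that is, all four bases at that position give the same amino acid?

4

Codon 1 ATG (Met): third position 1-fold.
Codon 2 GCG (Ala): third position 4-fold.
Codon 3 ACG (Thr): third position 4-fold.
Codon 4 TTC (Phe): third position 2-fold.
Codon 5 TTT (Phe): third position 2-fold.
Codon 6 TAT (Tyr): third position 2-fold.
Codon 7 CGA (Arg): third position 4-fold.
Codon 8 AAC (Asn): third position 2-fold.
Codon 9 AGT (Ser): third position 2-fold.
Codon 10 ACT (Thr): third position 4-fold.
Four-fold degenerate third positions: 4.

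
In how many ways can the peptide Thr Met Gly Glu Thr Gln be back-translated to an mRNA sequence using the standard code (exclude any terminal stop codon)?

256

Thr: 4 codons.
Met: 1 codon.
Gly: 4 codons.
Glu: 2 codons.
Thr: 4 codons.
Gln: 2 codons.
4 × 1 × 4 × 2 × 4 × 2 = 256.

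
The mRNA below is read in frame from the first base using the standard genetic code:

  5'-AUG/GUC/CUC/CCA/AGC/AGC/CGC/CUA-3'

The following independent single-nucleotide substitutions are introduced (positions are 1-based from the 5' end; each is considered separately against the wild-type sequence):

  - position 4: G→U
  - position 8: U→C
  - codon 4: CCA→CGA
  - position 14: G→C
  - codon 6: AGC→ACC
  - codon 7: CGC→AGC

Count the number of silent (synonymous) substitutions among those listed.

Codon 2: GUC (Val) → UUC (Phe) — missense.
Codon 3: CUC (Leu) → CCC (Pro) — missense.
Codon 4: CCA (Pro) → CGA (Arg) — missense.
Codon 5: AGC (Ser) → ACC (Thr) — missense.
Codon 6: AGC (Ser) → ACC (Thr) — missense.
Codon 7: CGC (Arg) → AGC (Ser) — missense.
Synonymous: 0 of 6.

0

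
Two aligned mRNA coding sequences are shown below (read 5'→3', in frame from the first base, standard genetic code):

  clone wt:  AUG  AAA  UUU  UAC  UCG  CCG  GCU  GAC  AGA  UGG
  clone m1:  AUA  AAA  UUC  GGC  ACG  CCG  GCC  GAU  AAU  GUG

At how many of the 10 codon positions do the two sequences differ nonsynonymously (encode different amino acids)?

5

Codon 1: AUG Met / AUA Ile — nonsynonymous.
Codon 2: AAA Lys / AAA Lys — identical.
Codon 3: UUU Phe / UUC Phe — synonymous.
Codon 4: UAC Tyr / GGC Gly — nonsynonymous.
Codon 5: UCG Ser / ACG Thr — nonsynonymous.
Codon 6: CCG Pro / CCG Pro — identical.
Codon 7: GCU Ala / GCC Ala — synonymous.
Codon 8: GAC Asp / GAU Asp — synonymous.
Codon 9: AGA Arg / AAU Asn — nonsynonymous.
Codon 10: UGG Trp / GUG Val — nonsynonymous.
Nonsynonymous differences: 5.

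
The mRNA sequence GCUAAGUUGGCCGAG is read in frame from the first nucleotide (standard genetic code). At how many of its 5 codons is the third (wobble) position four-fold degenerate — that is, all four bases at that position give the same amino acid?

2

Codon 1 GCU (Ala): third position 4-fold.
Codon 2 AAG (Lys): third position 2-fold.
Codon 3 UUG (Leu): third position 2-fold.
Codon 4 GCC (Ala): third position 4-fold.
Codon 5 GAG (Glu): third position 2-fold.
Four-fold degenerate third positions: 2.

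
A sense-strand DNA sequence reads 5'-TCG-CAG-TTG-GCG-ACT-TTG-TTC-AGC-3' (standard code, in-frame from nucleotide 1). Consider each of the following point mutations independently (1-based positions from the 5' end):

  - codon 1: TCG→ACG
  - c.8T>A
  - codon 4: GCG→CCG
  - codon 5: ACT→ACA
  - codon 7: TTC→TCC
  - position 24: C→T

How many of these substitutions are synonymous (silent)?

Codon 1: TCG (Ser) → ACG (Thr) — missense.
Codon 3: TTG (Leu) → TAG (Stop) — nonsense.
Codon 4: GCG (Ala) → CCG (Pro) — missense.
Codon 5: ACT (Thr) → ACA (Thr) — synonymous.
Codon 7: TTC (Phe) → TCC (Ser) — missense.
Codon 8: AGC (Ser) → AGT (Ser) — synonymous.
Synonymous: 2 of 6.

2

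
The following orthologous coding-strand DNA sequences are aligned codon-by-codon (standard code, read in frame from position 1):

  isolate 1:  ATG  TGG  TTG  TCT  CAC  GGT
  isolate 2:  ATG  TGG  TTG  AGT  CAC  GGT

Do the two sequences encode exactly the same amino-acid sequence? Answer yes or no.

yes

Codon 1: ATG Met / ATG Met — identical.
Codon 2: TGG Trp / TGG Trp — identical.
Codon 3: TTG Leu / TTG Leu — identical.
Codon 4: TCT Ser / AGT Ser — synonymous.
Codon 5: CAC His / CAC His — identical.
Codon 6: GGT Gly / GGT Gly — identical.
Nonsynonymous differences: 0 → same protein.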